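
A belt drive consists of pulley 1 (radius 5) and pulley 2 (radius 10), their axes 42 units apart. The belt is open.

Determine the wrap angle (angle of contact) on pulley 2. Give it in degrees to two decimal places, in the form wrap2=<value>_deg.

wrap2=193.67_deg

open belt: β = asin((r2−r1)/C) = asin(5/42) = 6.8371°
wrap1 = π − 2β = 166.3257°
wrap2 = π + 2β = 193.6743°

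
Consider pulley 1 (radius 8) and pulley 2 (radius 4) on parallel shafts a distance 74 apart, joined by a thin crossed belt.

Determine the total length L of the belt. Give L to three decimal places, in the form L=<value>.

L=187.649

crossed belt: β = asin((r1+r2)/C) = asin(12/74) = 9.3324°
wrap1 = wrap2 = π + 2β = 198.6648°
tangent length = C·cosβ = 73.0205
L = (r1+r2)·wrap + 2·C·cosβ = 12·3.4674 + 2·73.0205 = 187.6494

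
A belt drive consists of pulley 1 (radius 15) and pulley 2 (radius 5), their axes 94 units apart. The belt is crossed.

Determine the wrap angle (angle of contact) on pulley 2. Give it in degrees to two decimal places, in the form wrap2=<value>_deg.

wrap2=204.57_deg

crossed belt: β = asin((r1+r2)/C) = asin(20/94) = 12.2845°
wrap1 = wrap2 = π + 2β = 204.5690°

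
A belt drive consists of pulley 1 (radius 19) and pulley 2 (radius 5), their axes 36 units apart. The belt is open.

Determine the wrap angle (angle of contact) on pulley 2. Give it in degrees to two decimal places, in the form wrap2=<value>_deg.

wrap2=134.23_deg

open belt: β = asin((r2−r1)/C) = asin(-14/36) = -22.8854°
wrap1 = π − 2β = 225.7708°
wrap2 = π + 2β = 134.2292°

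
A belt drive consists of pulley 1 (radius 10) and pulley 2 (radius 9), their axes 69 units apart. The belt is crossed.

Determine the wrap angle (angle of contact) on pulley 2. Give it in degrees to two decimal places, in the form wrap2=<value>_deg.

wrap2=211.97_deg

crossed belt: β = asin((r1+r2)/C) = asin(19/69) = 15.9836°
wrap1 = wrap2 = π + 2β = 211.9672°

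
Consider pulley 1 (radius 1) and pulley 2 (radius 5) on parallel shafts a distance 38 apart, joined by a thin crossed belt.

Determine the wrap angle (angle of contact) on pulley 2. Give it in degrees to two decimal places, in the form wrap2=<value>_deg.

crossed belt: β = asin((r1+r2)/C) = asin(6/38) = 9.0847°
wrap1 = wrap2 = π + 2β = 198.1694°

wrap2=198.17_deg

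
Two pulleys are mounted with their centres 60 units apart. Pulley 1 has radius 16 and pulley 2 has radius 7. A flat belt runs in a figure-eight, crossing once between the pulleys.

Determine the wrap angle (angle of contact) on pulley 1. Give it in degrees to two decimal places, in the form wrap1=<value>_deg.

crossed belt: β = asin((r1+r2)/C) = asin(23/60) = 22.5403°
wrap1 = wrap2 = π + 2β = 225.0806°

wrap1=225.08_deg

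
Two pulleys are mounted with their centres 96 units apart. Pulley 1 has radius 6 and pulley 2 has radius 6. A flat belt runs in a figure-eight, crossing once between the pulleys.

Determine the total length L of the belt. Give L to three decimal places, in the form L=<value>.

crossed belt: β = asin((r1+r2)/C) = asin(12/96) = 7.1808°
wrap1 = wrap2 = π + 2β = 194.3615°
tangent length = C·cosβ = 95.2470
L = (r1+r2)·wrap + 2·C·cosβ = 12·3.3922 + 2·95.2470 = 231.2011

L=231.201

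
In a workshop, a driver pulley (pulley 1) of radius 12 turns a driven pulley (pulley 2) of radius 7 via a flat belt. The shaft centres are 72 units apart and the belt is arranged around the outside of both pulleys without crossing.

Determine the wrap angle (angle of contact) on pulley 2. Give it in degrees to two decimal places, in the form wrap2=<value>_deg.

open belt: β = asin((r2−r1)/C) = asin(-5/72) = -3.9821°
wrap1 = π − 2β = 187.9642°
wrap2 = π + 2β = 172.0358°

wrap2=172.04_deg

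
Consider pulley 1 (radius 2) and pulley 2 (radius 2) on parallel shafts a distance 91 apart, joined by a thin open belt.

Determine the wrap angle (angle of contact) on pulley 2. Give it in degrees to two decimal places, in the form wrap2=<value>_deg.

open belt: β = asin((r2−r1)/C) = asin(0/91) = 0.0000°
wrap1 = π − 2β = 180.0000°
wrap2 = π + 2β = 180.0000°

wrap2=180.00_deg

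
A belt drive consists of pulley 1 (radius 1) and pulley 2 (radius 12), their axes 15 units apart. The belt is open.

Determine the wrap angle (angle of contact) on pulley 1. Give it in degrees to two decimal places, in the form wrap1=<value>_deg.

open belt: β = asin((r2−r1)/C) = asin(11/15) = 47.1666°
wrap1 = π − 2β = 85.6669°
wrap2 = π + 2β = 274.3331°

wrap1=85.67_deg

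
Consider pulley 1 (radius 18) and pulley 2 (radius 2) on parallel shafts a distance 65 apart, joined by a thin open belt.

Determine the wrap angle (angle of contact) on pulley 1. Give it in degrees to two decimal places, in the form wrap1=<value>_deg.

wrap1=208.50_deg

open belt: β = asin((r2−r1)/C) = asin(-16/65) = -14.2500°
wrap1 = π − 2β = 208.5001°
wrap2 = π + 2β = 151.4999°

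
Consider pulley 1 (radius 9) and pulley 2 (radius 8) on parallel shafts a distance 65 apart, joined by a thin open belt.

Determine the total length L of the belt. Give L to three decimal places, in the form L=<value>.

L=183.422

open belt: β = asin((r2−r1)/C) = asin(-1/65) = -0.8815°
wrap1 = π − 2β = 181.7630°
wrap2 = π + 2β = 178.2370°
tangent length = C·cosβ = 64.9923
L = r1·wrap1 + r2·wrap2 + 2·C·cosβ = 9·3.1724 + 8·3.1108 + 2·64.9923 = 183.4225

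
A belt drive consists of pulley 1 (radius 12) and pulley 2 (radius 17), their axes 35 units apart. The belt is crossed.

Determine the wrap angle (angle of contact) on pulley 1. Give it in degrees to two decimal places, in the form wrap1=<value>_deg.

wrap1=291.90_deg

crossed belt: β = asin((r1+r2)/C) = asin(29/35) = 55.9523°
wrap1 = wrap2 = π + 2β = 291.9045°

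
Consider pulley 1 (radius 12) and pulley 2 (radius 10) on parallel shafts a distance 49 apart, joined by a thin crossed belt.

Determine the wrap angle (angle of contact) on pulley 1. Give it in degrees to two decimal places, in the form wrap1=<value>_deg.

crossed belt: β = asin((r1+r2)/C) = asin(22/49) = 26.6782°
wrap1 = wrap2 = π + 2β = 233.3565°

wrap1=233.36_deg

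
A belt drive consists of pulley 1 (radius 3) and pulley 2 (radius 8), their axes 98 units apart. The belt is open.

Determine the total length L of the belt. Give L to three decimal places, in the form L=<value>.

L=230.813

open belt: β = asin((r2−r1)/C) = asin(5/98) = 2.9245°
wrap1 = π − 2β = 174.1510°
wrap2 = π + 2β = 185.8490°
tangent length = C·cosβ = 97.8724
L = r1·wrap1 + r2·wrap2 + 2·C·cosβ = 3·3.0395 + 8·3.2437 + 2·97.8724 = 230.8127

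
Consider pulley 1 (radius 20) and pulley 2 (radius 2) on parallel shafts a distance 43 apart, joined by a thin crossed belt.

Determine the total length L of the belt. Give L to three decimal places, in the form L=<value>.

crossed belt: β = asin((r1+r2)/C) = asin(22/43) = 30.7723°
wrap1 = wrap2 = π + 2β = 241.5446°
tangent length = C·cosβ = 36.9459
L = (r1+r2)·wrap + 2·C·cosβ = 22·4.2157 + 2·36.9459 = 166.6383

L=166.638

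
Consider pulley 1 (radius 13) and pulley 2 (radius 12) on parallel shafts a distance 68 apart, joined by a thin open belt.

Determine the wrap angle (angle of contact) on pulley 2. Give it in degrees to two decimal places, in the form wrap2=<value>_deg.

open belt: β = asin((r2−r1)/C) = asin(-1/68) = -0.8426°
wrap1 = π − 2β = 181.6852°
wrap2 = π + 2β = 178.3148°

wrap2=178.31_deg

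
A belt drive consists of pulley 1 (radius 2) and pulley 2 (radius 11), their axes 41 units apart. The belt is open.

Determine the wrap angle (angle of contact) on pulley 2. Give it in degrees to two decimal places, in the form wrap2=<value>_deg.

wrap2=205.36_deg

open belt: β = asin((r2−r1)/C) = asin(9/41) = 12.6804°
wrap1 = π − 2β = 154.6392°
wrap2 = π + 2β = 205.3608°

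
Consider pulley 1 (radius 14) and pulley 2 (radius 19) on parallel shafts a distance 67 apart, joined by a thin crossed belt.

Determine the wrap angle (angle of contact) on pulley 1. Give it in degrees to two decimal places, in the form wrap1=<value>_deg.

wrap1=239.01_deg

crossed belt: β = asin((r1+r2)/C) = asin(33/67) = 29.5075°
wrap1 = wrap2 = π + 2β = 239.0150°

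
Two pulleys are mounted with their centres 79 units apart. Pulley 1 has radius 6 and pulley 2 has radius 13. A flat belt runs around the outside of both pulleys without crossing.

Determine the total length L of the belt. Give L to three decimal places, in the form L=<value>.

open belt: β = asin((r2−r1)/C) = asin(7/79) = 5.0835°
wrap1 = π − 2β = 169.8330°
wrap2 = π + 2β = 190.1670°
tangent length = C·cosβ = 78.6893
L = r1·wrap1 + r2·wrap2 + 2·C·cosβ = 6·2.9641 + 13·3.3190 + 2·78.6893 = 218.3109

L=218.311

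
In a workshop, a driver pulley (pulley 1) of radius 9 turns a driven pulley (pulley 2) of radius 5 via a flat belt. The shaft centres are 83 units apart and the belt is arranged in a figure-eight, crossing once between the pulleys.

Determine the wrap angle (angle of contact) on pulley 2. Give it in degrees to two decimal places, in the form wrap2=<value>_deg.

wrap2=199.42_deg

crossed belt: β = asin((r1+r2)/C) = asin(14/83) = 9.7108°
wrap1 = wrap2 = π + 2β = 199.4215°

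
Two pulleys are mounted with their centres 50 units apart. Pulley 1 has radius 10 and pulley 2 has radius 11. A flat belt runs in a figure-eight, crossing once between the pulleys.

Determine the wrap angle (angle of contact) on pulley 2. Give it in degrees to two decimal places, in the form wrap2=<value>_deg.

wrap2=229.67_deg

crossed belt: β = asin((r1+r2)/C) = asin(21/50) = 24.8346°
wrap1 = wrap2 = π + 2β = 229.6692°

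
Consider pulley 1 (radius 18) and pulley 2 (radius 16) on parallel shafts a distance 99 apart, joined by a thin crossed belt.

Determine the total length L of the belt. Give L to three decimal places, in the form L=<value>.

crossed belt: β = asin((r1+r2)/C) = asin(34/99) = 20.0863°
wrap1 = wrap2 = π + 2β = 220.1725°
tangent length = C·cosβ = 92.9785
L = (r1+r2)·wrap + 2·C·cosβ = 34·3.8427 + 2·92.9785 = 316.6100

L=316.610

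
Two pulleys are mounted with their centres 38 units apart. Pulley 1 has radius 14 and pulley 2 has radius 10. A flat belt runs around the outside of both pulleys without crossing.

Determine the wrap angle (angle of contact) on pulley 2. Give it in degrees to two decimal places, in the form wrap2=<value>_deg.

wrap2=167.92_deg

open belt: β = asin((r2−r1)/C) = asin(-4/38) = -6.0423°
wrap1 = π − 2β = 192.0847°
wrap2 = π + 2β = 167.9153°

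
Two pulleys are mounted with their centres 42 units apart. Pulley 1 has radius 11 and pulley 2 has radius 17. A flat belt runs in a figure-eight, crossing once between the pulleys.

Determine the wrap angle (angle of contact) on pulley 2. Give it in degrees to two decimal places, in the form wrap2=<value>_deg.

wrap2=263.62_deg

crossed belt: β = asin((r1+r2)/C) = asin(28/42) = 41.8103°
wrap1 = wrap2 = π + 2β = 263.6206°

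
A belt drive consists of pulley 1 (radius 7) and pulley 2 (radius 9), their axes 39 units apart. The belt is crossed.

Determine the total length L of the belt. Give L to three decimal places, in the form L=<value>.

crossed belt: β = asin((r1+r2)/C) = asin(16/39) = 24.2209°
wrap1 = wrap2 = π + 2β = 228.4419°
tangent length = C·cosβ = 35.5668
L = (r1+r2)·wrap + 2·C·cosβ = 16·3.9871 + 2·35.5668 = 134.9267

L=134.927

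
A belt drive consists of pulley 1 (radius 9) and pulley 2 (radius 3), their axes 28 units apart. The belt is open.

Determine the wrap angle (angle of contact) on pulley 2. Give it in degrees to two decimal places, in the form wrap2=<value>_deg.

wrap2=155.25_deg

open belt: β = asin((r2−r1)/C) = asin(-6/28) = -12.3736°
wrap1 = π − 2β = 204.7473°
wrap2 = π + 2β = 155.2527°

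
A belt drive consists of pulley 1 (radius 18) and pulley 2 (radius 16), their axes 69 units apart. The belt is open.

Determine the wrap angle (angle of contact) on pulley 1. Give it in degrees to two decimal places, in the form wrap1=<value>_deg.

wrap1=183.32_deg

open belt: β = asin((r2−r1)/C) = asin(-2/69) = -1.6610°
wrap1 = π − 2β = 183.3220°
wrap2 = π + 2β = 176.6780°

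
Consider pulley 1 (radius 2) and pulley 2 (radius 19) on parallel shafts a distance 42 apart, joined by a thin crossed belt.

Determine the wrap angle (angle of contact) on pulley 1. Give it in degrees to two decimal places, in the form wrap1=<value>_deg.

wrap1=240.00_deg

crossed belt: β = asin((r1+r2)/C) = asin(21/42) = 30.0000°
wrap1 = wrap2 = π + 2β = 240.0000°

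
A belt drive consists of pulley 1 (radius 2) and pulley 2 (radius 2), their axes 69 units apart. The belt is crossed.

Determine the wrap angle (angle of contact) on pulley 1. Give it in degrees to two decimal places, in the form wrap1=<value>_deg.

crossed belt: β = asin((r1+r2)/C) = asin(4/69) = 3.3234°
wrap1 = wrap2 = π + 2β = 186.6467°

wrap1=186.65_deg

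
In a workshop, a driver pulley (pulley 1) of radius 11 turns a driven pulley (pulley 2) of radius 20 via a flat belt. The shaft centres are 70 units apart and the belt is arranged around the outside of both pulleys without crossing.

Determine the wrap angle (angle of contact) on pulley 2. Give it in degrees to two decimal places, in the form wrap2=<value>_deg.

open belt: β = asin((r2−r1)/C) = asin(9/70) = 7.3870°
wrap1 = π − 2β = 165.2259°
wrap2 = π + 2β = 194.7741°

wrap2=194.77_deg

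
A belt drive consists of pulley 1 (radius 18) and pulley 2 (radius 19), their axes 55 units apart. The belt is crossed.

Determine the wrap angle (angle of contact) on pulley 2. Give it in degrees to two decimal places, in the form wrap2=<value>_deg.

crossed belt: β = asin((r1+r2)/C) = asin(37/55) = 42.2779°
wrap1 = wrap2 = π + 2β = 264.5558°

wrap2=264.56_deg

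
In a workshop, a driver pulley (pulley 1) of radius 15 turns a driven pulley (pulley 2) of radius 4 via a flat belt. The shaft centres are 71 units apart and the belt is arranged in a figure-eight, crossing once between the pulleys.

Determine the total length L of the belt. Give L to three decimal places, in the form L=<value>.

L=206.806

crossed belt: β = asin((r1+r2)/C) = asin(19/71) = 15.5218°
wrap1 = wrap2 = π + 2β = 211.0437°
tangent length = C·cosβ = 68.4105
L = (r1+r2)·wrap + 2·C·cosβ = 19·3.6834 + 2·68.4105 = 206.8058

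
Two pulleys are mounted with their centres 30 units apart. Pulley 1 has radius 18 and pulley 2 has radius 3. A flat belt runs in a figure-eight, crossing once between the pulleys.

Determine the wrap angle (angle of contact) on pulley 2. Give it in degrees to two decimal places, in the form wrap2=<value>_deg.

crossed belt: β = asin((r1+r2)/C) = asin(21/30) = 44.4270°
wrap1 = wrap2 = π + 2β = 268.8540°

wrap2=268.85_deg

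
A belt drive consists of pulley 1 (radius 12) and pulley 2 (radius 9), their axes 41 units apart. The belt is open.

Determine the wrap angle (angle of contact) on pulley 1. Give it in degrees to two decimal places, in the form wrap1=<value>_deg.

wrap1=188.39_deg

open belt: β = asin((r2−r1)/C) = asin(-3/41) = -4.1961°
wrap1 = π − 2β = 188.3922°
wrap2 = π + 2β = 171.6078°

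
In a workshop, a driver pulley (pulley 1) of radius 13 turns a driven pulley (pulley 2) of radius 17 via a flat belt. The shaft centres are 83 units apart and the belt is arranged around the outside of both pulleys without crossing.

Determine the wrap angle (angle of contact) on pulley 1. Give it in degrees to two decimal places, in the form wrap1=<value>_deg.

wrap1=174.48_deg

open belt: β = asin((r2−r1)/C) = asin(4/83) = 2.7623°
wrap1 = π − 2β = 174.4754°
wrap2 = π + 2β = 185.5246°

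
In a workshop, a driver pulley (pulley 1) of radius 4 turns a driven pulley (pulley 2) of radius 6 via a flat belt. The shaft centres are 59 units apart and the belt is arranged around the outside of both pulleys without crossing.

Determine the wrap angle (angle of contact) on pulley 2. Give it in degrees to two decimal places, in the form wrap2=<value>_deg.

wrap2=183.89_deg

open belt: β = asin((r2−r1)/C) = asin(2/59) = 1.9426°
wrap1 = π − 2β = 176.1148°
wrap2 = π + 2β = 183.8852°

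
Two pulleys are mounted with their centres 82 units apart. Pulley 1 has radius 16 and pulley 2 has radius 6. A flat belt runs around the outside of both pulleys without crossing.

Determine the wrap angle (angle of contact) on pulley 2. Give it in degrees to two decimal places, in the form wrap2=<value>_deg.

wrap2=165.99_deg

open belt: β = asin((r2−r1)/C) = asin(-10/82) = -7.0047°
wrap1 = π − 2β = 194.0095°
wrap2 = π + 2β = 165.9905°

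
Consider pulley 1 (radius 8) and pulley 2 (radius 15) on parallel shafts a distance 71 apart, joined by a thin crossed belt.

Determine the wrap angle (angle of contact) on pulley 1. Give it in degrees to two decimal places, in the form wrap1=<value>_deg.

wrap1=217.80_deg

crossed belt: β = asin((r1+r2)/C) = asin(23/71) = 18.9016°
wrap1 = wrap2 = π + 2β = 217.8032°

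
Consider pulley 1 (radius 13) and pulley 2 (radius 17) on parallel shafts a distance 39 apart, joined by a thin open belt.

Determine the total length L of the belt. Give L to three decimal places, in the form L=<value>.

L=172.658

open belt: β = asin((r2−r1)/C) = asin(4/39) = 5.8868°
wrap1 = π − 2β = 168.2263°
wrap2 = π + 2β = 191.7737°
tangent length = C·cosβ = 38.7943
L = r1·wrap1 + r2·wrap2 + 2·C·cosβ = 13·2.9361 + 17·3.3471 + 2·38.7943 = 172.6584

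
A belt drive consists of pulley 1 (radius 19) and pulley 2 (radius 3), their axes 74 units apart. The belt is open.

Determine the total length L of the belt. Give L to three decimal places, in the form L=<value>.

L=220.588

open belt: β = asin((r2−r1)/C) = asin(-16/74) = -12.4869°
wrap1 = π − 2β = 204.9738°
wrap2 = π + 2β = 155.0262°
tangent length = C·cosβ = 72.2496
L = r1·wrap1 + r2·wrap2 + 2·C·cosβ = 19·3.5775 + 3·2.7057 + 2·72.2496 = 220.5882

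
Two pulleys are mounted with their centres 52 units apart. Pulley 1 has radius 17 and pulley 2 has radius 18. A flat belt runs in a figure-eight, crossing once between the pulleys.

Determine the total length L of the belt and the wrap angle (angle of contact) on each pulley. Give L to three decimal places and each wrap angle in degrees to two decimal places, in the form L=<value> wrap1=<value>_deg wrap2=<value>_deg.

L=238.557 wrap1=264.61_deg wrap2=264.61_deg

crossed belt: β = asin((r1+r2)/C) = asin(35/52) = 42.3050°
wrap1 = wrap2 = π + 2β = 264.6100°
tangent length = C·cosβ = 38.4578
L = (r1+r2)·wrap + 2·C·cosβ = 35·4.6183 + 2·38.4578 = 238.5566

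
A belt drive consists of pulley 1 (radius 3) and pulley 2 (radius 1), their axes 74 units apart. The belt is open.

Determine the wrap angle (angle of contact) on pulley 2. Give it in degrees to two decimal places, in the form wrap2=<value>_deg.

open belt: β = asin((r2−r1)/C) = asin(-2/74) = -1.5487°
wrap1 = π − 2β = 183.0974°
wrap2 = π + 2β = 176.9026°

wrap2=176.90_deg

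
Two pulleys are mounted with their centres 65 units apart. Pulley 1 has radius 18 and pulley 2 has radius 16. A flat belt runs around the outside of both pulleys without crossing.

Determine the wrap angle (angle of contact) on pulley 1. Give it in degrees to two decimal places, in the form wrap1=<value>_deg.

wrap1=183.53_deg

open belt: β = asin((r2−r1)/C) = asin(-2/65) = -1.7632°
wrap1 = π − 2β = 183.5265°
wrap2 = π + 2β = 176.4735°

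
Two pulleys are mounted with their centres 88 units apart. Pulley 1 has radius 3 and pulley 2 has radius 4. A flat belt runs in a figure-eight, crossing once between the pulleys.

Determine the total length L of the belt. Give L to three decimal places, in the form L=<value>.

L=198.548

crossed belt: β = asin((r1+r2)/C) = asin(7/88) = 4.5624°
wrap1 = wrap2 = π + 2β = 189.1249°
tangent length = C·cosβ = 87.7211
L = (r1+r2)·wrap + 2·C·cosβ = 7·3.3009 + 2·87.7211 = 198.5483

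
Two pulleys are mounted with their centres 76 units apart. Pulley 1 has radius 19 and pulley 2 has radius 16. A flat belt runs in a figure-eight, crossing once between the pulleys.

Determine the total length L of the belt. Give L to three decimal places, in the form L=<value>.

L=278.379

crossed belt: β = asin((r1+r2)/C) = asin(35/76) = 27.4211°
wrap1 = wrap2 = π + 2β = 234.8421°
tangent length = C·cosβ = 67.4611
L = (r1+r2)·wrap + 2·C·cosβ = 35·4.0988 + 2·67.4611 = 278.3791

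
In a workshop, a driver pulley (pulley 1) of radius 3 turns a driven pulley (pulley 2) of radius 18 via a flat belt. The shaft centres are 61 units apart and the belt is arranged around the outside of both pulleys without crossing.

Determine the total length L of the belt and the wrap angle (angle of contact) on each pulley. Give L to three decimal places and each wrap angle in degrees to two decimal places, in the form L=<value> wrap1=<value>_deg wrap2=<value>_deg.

open belt: β = asin((r2−r1)/C) = asin(15/61) = 14.2351°
wrap1 = π − 2β = 151.5298°
wrap2 = π + 2β = 208.4702°
tangent length = C·cosβ = 59.1270
L = r1·wrap1 + r2·wrap2 + 2·C·cosβ = 3·2.6447 + 18·3.6385 + 2·59.1270 = 191.6809

L=191.681 wrap1=151.53_deg wrap2=208.47_deg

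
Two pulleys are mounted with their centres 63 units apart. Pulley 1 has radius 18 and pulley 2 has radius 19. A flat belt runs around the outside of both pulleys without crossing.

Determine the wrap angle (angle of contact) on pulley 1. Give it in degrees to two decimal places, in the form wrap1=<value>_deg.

wrap1=178.18_deg

open belt: β = asin((r2−r1)/C) = asin(1/63) = 0.9095°
wrap1 = π − 2β = 178.1810°
wrap2 = π + 2β = 181.8190°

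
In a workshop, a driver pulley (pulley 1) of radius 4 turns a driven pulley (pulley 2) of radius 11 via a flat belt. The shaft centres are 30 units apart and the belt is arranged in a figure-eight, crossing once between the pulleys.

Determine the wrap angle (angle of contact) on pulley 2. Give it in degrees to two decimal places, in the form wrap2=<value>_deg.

crossed belt: β = asin((r1+r2)/C) = asin(15/30) = 30.0000°
wrap1 = wrap2 = π + 2β = 240.0000°

wrap2=240.00_deg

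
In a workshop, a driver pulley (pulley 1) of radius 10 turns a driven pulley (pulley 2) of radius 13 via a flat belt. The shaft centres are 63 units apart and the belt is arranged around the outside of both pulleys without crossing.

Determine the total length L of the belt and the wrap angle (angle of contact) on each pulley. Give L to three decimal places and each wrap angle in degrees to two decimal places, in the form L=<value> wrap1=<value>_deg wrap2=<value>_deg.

L=198.400 wrap1=174.54_deg wrap2=185.46_deg

open belt: β = asin((r2−r1)/C) = asin(3/63) = 2.7294°
wrap1 = π − 2β = 174.5412°
wrap2 = π + 2β = 185.4588°
tangent length = C·cosβ = 62.9285
L = r1·wrap1 + r2·wrap2 + 2·C·cosβ = 10·3.0463 + 13·3.2369 + 2·62.9285 = 198.3995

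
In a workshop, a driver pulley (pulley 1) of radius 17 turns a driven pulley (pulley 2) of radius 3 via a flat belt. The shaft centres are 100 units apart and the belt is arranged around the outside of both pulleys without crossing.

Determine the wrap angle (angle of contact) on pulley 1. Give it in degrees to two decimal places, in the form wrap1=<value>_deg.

wrap1=196.10_deg

open belt: β = asin((r2−r1)/C) = asin(-14/100) = -8.0478°
wrap1 = π − 2β = 196.0957°
wrap2 = π + 2β = 163.9043°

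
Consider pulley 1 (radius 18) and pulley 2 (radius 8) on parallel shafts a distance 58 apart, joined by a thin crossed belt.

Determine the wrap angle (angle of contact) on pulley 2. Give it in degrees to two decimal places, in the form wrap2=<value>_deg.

wrap2=233.27_deg

crossed belt: β = asin((r1+r2)/C) = asin(26/58) = 26.6331°
wrap1 = wrap2 = π + 2β = 233.2662°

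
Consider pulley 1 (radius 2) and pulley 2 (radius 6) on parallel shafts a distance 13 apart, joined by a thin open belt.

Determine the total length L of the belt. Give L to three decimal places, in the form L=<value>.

L=52.374

open belt: β = asin((r2−r1)/C) = asin(4/13) = 17.9202°
wrap1 = π − 2β = 144.1596°
wrap2 = π + 2β = 215.8404°
tangent length = C·cosβ = 12.3693
L = r1·wrap1 + r2·wrap2 + 2·C·cosβ = 2·2.5161 + 6·3.7671 + 2·12.3693 = 52.3735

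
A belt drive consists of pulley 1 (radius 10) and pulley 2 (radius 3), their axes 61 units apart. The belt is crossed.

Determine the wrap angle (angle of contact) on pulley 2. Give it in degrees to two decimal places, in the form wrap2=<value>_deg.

wrap2=204.61_deg

crossed belt: β = asin((r1+r2)/C) = asin(13/61) = 12.3049°
wrap1 = wrap2 = π + 2β = 204.6099°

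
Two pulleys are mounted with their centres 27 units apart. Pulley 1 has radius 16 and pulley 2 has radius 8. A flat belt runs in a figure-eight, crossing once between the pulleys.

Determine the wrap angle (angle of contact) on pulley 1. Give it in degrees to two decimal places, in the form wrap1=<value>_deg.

wrap1=305.47_deg

crossed belt: β = asin((r1+r2)/C) = asin(24/27) = 62.7340°
wrap1 = wrap2 = π + 2β = 305.4679°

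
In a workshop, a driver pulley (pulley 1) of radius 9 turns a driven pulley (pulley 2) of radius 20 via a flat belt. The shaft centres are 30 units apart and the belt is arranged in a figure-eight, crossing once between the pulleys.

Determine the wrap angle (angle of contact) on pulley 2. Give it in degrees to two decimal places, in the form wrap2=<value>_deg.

crossed belt: β = asin((r1+r2)/C) = asin(29/30) = 75.1649°
wrap1 = wrap2 = π + 2β = 330.3298°

wrap2=330.33_deg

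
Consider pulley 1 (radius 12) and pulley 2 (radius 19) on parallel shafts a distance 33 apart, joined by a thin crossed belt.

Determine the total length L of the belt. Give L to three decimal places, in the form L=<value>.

L=195.710

crossed belt: β = asin((r1+r2)/C) = asin(31/33) = 69.9500°
wrap1 = wrap2 = π + 2β = 319.9000°
tangent length = C·cosβ = 11.3137
L = (r1+r2)·wrap + 2·C·cosβ = 31·5.5833 + 2·11.3137 = 195.7100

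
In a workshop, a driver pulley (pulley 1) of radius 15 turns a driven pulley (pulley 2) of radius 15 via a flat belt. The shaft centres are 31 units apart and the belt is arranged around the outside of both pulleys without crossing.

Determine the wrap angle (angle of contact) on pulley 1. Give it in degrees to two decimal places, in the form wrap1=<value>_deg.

wrap1=180.00_deg

open belt: β = asin((r2−r1)/C) = asin(0/31) = 0.0000°
wrap1 = π − 2β = 180.0000°
wrap2 = π + 2β = 180.0000°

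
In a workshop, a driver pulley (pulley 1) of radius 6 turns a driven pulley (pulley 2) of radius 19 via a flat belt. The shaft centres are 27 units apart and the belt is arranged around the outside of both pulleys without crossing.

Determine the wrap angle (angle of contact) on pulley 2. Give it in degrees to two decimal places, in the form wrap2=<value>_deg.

wrap2=237.56_deg

open belt: β = asin((r2−r1)/C) = asin(13/27) = 28.7822°
wrap1 = π − 2β = 122.4356°
wrap2 = π + 2β = 237.5644°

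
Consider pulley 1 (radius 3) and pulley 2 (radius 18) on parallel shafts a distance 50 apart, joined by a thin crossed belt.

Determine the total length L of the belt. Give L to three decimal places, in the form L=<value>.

crossed belt: β = asin((r1+r2)/C) = asin(21/50) = 24.8346°
wrap1 = wrap2 = π + 2β = 229.6692°
tangent length = C·cosβ = 45.3762
L = (r1+r2)·wrap + 2·C·cosβ = 21·4.0085 + 2·45.3762 = 174.9306

L=174.931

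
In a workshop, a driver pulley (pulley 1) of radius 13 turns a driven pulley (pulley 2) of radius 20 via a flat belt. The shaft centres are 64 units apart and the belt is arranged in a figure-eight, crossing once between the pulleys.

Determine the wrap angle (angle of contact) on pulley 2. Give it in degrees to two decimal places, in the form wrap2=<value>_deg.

wrap2=242.08_deg

crossed belt: β = asin((r1+r2)/C) = asin(33/64) = 31.0392°
wrap1 = wrap2 = π + 2β = 242.0785°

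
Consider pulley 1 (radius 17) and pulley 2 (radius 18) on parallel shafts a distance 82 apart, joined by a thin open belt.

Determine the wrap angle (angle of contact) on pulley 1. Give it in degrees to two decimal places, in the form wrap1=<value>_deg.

open belt: β = asin((r2−r1)/C) = asin(1/82) = 0.6987°
wrap1 = π − 2β = 178.6025°
wrap2 = π + 2β = 181.3975°

wrap1=178.60_deg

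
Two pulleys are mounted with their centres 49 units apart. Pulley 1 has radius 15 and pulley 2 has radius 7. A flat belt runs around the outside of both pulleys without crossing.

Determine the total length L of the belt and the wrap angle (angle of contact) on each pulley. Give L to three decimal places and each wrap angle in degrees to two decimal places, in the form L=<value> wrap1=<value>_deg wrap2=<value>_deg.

open belt: β = asin((r2−r1)/C) = asin(-8/49) = -9.3965°
wrap1 = π − 2β = 198.7930°
wrap2 = π + 2β = 161.2070°
tangent length = C·cosβ = 48.3425
L = r1·wrap1 + r2·wrap2 + 2·C·cosβ = 15·3.4696 + 7·2.8136 + 2·48.3425 = 168.4241

L=168.424 wrap1=198.79_deg wrap2=161.21_deg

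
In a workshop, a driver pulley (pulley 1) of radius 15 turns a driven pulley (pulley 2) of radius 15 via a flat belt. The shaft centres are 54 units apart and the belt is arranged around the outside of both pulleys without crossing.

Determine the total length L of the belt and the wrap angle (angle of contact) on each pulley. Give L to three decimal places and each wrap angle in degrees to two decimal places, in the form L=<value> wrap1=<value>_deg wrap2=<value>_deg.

open belt: β = asin((r2−r1)/C) = asin(0/54) = 0.0000°
wrap1 = π − 2β = 180.0000°
wrap2 = π + 2β = 180.0000°
tangent length = C·cosβ = 54.0000
L = r1·wrap1 + r2·wrap2 + 2·C·cosβ = 15·3.1416 + 15·3.1416 + 2·54.0000 = 202.2478

L=202.248 wrap1=180.00_deg wrap2=180.00_deg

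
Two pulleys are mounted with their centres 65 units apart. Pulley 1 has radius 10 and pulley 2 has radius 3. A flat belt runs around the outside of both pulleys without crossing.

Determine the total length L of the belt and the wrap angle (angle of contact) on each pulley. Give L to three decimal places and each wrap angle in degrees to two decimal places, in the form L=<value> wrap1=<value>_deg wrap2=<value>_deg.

open belt: β = asin((r2−r1)/C) = asin(-7/65) = -6.1823°
wrap1 = π − 2β = 192.3646°
wrap2 = π + 2β = 167.6354°
tangent length = C·cosβ = 64.6220
L = r1·wrap1 + r2·wrap2 + 2·C·cosβ = 10·3.3574 + 3·2.9258 + 2·64.6220 = 171.5953

L=171.595 wrap1=192.36_deg wrap2=167.64_deg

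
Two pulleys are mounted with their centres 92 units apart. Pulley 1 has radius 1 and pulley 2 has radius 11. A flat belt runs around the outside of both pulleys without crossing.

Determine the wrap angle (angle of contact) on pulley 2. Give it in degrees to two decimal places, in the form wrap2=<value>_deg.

wrap2=192.48_deg

open belt: β = asin((r2−r1)/C) = asin(10/92) = 6.2401°
wrap1 = π − 2β = 167.5197°
wrap2 = π + 2β = 192.4803°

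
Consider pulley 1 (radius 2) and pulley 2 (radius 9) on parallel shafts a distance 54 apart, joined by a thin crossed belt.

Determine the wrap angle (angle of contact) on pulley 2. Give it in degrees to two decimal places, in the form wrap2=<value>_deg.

wrap2=203.51_deg

crossed belt: β = asin((r1+r2)/C) = asin(11/54) = 11.7536°
wrap1 = wrap2 = π + 2β = 203.5073°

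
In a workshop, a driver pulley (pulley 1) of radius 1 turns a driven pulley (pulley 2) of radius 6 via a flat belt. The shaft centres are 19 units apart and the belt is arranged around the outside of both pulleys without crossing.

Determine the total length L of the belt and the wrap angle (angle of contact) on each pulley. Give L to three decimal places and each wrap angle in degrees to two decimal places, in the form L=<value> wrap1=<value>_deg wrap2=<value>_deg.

L=61.315 wrap1=149.48_deg wrap2=210.52_deg

open belt: β = asin((r2−r1)/C) = asin(5/19) = 15.2575°
wrap1 = π − 2β = 149.4850°
wrap2 = π + 2β = 210.5150°
tangent length = C·cosβ = 18.3303
L = r1·wrap1 + r2·wrap2 + 2·C·cosβ = 1·2.6090 + 6·3.6742 + 2·18.3303 = 61.3147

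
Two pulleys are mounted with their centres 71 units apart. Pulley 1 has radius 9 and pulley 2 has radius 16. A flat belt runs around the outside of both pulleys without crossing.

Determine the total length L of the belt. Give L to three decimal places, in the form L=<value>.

open belt: β = asin((r2−r1)/C) = asin(7/71) = 5.6581°
wrap1 = π − 2β = 168.6839°
wrap2 = π + 2β = 191.3161°
tangent length = C·cosβ = 70.6541
L = r1·wrap1 + r2·wrap2 + 2·C·cosβ = 9·2.9441 + 16·3.3391 + 2·70.6541 = 221.2305

L=221.231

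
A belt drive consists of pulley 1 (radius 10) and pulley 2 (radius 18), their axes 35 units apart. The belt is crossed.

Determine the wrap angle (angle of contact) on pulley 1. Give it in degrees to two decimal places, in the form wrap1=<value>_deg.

crossed belt: β = asin((r1+r2)/C) = asin(28/35) = 53.1301°
wrap1 = wrap2 = π + 2β = 286.2602°

wrap1=286.26_deg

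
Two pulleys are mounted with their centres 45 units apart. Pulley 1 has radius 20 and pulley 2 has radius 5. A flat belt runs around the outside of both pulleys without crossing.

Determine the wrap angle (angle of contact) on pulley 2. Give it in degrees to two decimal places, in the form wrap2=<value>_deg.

open belt: β = asin((r2−r1)/C) = asin(-15/45) = -19.4712°
wrap1 = π − 2β = 218.9424°
wrap2 = π + 2β = 141.0576°

wrap2=141.06_deg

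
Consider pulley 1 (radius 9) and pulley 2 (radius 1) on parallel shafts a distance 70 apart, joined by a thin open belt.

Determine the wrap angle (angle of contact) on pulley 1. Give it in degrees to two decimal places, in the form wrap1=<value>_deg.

wrap1=193.12_deg

open belt: β = asin((r2−r1)/C) = asin(-8/70) = -6.5624°
wrap1 = π − 2β = 193.1249°
wrap2 = π + 2β = 166.8751°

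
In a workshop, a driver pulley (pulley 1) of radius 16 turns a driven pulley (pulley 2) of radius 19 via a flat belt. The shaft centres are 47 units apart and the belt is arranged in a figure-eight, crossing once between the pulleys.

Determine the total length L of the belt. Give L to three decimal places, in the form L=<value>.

crossed belt: β = asin((r1+r2)/C) = asin(35/47) = 48.1317°
wrap1 = wrap2 = π + 2β = 276.2634°
tangent length = C·cosβ = 31.3688
L = (r1+r2)·wrap + 2·C·cosβ = 35·4.8217 + 2·31.3688 = 231.4972

L=231.497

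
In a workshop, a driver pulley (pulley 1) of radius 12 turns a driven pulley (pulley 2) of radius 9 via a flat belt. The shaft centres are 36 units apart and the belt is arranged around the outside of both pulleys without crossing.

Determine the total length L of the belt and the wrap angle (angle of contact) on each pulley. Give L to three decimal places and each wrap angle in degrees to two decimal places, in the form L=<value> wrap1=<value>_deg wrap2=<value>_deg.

L=138.224 wrap1=189.56_deg wrap2=170.44_deg

open belt: β = asin((r2−r1)/C) = asin(-3/36) = -4.7802°
wrap1 = π − 2β = 189.5604°
wrap2 = π + 2β = 170.4396°
tangent length = C·cosβ = 35.8748
L = r1·wrap1 + r2·wrap2 + 2·C·cosβ = 12·3.3085 + 9·2.9747 + 2·35.8748 = 138.2236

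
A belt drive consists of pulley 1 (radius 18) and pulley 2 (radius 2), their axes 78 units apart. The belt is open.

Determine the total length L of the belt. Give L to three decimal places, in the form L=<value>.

open belt: β = asin((r2−r1)/C) = asin(-16/78) = -11.8370°
wrap1 = π − 2β = 203.6740°
wrap2 = π + 2β = 156.3260°
tangent length = C·cosβ = 76.3413
L = r1·wrap1 + r2·wrap2 + 2·C·cosβ = 18·3.5548 + 2·2.7284 + 2·76.3413 = 222.1256

L=222.126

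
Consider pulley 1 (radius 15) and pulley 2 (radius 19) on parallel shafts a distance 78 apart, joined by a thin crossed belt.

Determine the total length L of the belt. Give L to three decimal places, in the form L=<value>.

L=277.884

crossed belt: β = asin((r1+r2)/C) = asin(34/78) = 25.8424°
wrap1 = wrap2 = π + 2β = 231.6848°
tangent length = C·cosβ = 70.1997
L = (r1+r2)·wrap + 2·C·cosβ = 34·4.0437 + 2·70.1997 = 277.8840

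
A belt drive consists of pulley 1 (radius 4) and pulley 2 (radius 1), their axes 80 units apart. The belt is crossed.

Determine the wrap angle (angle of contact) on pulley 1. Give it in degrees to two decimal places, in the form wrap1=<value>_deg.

wrap1=187.17_deg

crossed belt: β = asin((r1+r2)/C) = asin(5/80) = 3.5833°
wrap1 = wrap2 = π + 2β = 187.1666°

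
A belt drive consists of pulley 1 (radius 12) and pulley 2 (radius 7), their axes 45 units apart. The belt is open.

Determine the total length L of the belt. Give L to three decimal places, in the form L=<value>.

open belt: β = asin((r2−r1)/C) = asin(-5/45) = -6.3794°
wrap1 = π − 2β = 192.7587°
wrap2 = π + 2β = 167.2413°
tangent length = C·cosβ = 44.7214
L = r1·wrap1 + r2·wrap2 + 2·C·cosβ = 12·3.3643 + 7·2.9189 + 2·44.7214 = 150.2464

L=150.246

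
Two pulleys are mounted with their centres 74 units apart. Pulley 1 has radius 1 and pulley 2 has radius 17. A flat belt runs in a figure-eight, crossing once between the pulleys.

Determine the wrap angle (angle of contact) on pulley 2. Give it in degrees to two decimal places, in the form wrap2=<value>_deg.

wrap2=208.16_deg

crossed belt: β = asin((r1+r2)/C) = asin(18/74) = 14.0780°
wrap1 = wrap2 = π + 2β = 208.1561°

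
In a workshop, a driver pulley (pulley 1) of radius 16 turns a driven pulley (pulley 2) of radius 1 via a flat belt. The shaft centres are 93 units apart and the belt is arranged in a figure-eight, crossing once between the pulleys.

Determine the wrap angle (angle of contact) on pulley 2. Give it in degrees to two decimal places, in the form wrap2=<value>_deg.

crossed belt: β = asin((r1+r2)/C) = asin(17/93) = 10.5326°
wrap1 = wrap2 = π + 2β = 201.0653°

wrap2=201.07_deg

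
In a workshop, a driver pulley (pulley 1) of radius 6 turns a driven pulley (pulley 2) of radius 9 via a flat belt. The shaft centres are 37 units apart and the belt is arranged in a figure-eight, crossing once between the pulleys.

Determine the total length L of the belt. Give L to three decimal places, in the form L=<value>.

crossed belt: β = asin((r1+r2)/C) = asin(15/37) = 23.9165°
wrap1 = wrap2 = π + 2β = 227.8331°
tangent length = C·cosβ = 33.8231
L = (r1+r2)·wrap + 2·C·cosβ = 15·3.9764 + 2·33.8231 = 127.2927

L=127.293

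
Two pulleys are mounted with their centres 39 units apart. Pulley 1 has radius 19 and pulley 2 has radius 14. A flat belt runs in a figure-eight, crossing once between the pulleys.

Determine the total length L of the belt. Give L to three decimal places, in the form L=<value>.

crossed belt: β = asin((r1+r2)/C) = asin(33/39) = 57.7958°
wrap1 = wrap2 = π + 2β = 295.5915°
tangent length = C·cosβ = 20.7846
L = (r1+r2)·wrap + 2·C·cosβ = 33·5.1590 + 2·20.7846 = 211.8177

L=211.818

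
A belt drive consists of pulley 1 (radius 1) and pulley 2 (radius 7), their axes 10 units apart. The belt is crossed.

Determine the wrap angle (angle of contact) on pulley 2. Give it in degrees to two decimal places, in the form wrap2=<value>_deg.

crossed belt: β = asin((r1+r2)/C) = asin(8/10) = 53.1301°
wrap1 = wrap2 = π + 2β = 286.2602°

wrap2=286.26_deg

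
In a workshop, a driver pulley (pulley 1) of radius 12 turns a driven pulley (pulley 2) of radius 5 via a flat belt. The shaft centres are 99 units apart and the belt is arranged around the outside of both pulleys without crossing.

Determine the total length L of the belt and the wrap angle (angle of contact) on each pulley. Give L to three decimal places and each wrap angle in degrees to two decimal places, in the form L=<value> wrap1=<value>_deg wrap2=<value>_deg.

L=251.902 wrap1=188.11_deg wrap2=171.89_deg

open belt: β = asin((r2−r1)/C) = asin(-7/99) = -4.0546°
wrap1 = π − 2β = 188.1092°
wrap2 = π + 2β = 171.8908°
tangent length = C·cosβ = 98.7522
L = r1·wrap1 + r2·wrap2 + 2·C·cosβ = 12·3.2831 + 5·3.0001 + 2·98.7522 = 251.9022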